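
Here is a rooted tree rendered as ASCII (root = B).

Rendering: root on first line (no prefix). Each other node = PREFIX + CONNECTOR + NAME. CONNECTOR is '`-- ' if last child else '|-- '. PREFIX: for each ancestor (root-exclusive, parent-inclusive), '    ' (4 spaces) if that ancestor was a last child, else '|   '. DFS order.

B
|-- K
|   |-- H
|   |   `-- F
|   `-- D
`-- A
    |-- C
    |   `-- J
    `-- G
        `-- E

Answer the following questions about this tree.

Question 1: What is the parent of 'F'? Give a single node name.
Answer: H

Derivation:
Scan adjacency: F appears as child of H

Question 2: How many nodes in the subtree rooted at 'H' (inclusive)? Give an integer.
Subtree rooted at H contains: F, H
Count = 2

Answer: 2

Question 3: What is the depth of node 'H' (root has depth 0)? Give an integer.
Answer: 2

Derivation:
Path from root to H: B -> K -> H
Depth = number of edges = 2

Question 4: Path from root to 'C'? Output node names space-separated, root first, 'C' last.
Answer: B A C

Derivation:
Walk down from root: B -> A -> C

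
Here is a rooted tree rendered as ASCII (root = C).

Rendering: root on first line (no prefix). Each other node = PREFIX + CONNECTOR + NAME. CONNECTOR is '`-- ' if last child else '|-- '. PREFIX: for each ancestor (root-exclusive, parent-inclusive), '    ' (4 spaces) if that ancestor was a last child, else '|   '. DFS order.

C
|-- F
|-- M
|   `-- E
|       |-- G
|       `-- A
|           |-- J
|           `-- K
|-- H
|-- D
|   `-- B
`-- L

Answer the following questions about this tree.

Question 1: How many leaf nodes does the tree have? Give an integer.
Answer: 7

Derivation:
Leaves (nodes with no children): B, F, G, H, J, K, L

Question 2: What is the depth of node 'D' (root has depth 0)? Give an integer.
Path from root to D: C -> D
Depth = number of edges = 1

Answer: 1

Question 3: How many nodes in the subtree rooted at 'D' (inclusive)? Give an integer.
Subtree rooted at D contains: B, D
Count = 2

Answer: 2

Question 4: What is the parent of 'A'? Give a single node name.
Scan adjacency: A appears as child of E

Answer: E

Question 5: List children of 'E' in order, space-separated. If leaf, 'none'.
Answer: G A

Derivation:
Node E's children (from adjacency): G, A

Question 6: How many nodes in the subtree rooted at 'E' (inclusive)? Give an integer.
Answer: 5

Derivation:
Subtree rooted at E contains: A, E, G, J, K
Count = 5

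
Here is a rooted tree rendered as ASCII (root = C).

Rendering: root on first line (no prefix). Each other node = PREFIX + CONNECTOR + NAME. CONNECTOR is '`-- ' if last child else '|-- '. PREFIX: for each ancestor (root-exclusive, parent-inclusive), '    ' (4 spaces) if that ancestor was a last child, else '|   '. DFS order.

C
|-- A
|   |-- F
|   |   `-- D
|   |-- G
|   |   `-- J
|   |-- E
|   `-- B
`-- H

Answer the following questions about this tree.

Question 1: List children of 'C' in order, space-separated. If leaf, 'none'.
Node C's children (from adjacency): A, H

Answer: A H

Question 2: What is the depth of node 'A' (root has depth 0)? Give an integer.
Answer: 1

Derivation:
Path from root to A: C -> A
Depth = number of edges = 1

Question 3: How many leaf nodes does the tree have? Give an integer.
Leaves (nodes with no children): B, D, E, H, J

Answer: 5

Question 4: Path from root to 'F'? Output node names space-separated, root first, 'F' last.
Walk down from root: C -> A -> F

Answer: C A F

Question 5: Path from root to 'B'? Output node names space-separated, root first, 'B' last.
Walk down from root: C -> A -> B

Answer: C A B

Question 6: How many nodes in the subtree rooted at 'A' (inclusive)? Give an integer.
Subtree rooted at A contains: A, B, D, E, F, G, J
Count = 7

Answer: 7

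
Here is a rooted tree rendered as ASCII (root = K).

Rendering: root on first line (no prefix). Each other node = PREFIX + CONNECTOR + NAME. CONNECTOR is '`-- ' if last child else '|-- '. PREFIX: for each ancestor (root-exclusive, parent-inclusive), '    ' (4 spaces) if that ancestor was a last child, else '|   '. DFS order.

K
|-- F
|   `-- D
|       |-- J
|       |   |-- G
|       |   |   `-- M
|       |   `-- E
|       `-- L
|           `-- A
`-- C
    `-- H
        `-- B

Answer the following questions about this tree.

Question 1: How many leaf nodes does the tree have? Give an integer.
Leaves (nodes with no children): A, B, E, M

Answer: 4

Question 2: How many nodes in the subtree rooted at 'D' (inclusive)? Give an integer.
Subtree rooted at D contains: A, D, E, G, J, L, M
Count = 7

Answer: 7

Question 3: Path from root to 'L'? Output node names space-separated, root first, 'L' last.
Walk down from root: K -> F -> D -> L

Answer: K F D L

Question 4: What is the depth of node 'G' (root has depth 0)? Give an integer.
Path from root to G: K -> F -> D -> J -> G
Depth = number of edges = 4

Answer: 4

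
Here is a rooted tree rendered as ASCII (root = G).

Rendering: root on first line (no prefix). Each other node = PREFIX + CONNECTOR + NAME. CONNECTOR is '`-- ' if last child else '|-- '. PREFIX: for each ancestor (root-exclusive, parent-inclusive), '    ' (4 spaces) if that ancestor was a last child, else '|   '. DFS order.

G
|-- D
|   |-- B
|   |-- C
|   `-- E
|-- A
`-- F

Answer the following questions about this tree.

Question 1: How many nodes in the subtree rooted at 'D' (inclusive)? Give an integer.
Answer: 4

Derivation:
Subtree rooted at D contains: B, C, D, E
Count = 4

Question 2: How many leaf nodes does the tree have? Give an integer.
Leaves (nodes with no children): A, B, C, E, F

Answer: 5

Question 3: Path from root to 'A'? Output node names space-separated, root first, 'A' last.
Answer: G A

Derivation:
Walk down from root: G -> A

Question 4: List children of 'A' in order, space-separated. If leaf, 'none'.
Answer: none

Derivation:
Node A's children (from adjacency): (leaf)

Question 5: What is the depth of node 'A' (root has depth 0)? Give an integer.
Answer: 1

Derivation:
Path from root to A: G -> A
Depth = number of edges = 1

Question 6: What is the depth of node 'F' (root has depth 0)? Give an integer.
Answer: 1

Derivation:
Path from root to F: G -> F
Depth = number of edges = 1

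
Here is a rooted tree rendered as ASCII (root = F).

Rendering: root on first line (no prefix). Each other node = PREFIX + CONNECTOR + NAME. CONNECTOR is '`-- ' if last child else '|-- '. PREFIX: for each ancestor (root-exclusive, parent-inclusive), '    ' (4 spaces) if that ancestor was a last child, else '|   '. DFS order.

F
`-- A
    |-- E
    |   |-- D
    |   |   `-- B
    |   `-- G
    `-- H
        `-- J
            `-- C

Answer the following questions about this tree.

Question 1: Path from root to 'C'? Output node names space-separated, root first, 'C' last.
Walk down from root: F -> A -> H -> J -> C

Answer: F A H J C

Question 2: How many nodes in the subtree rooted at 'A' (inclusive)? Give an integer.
Answer: 8

Derivation:
Subtree rooted at A contains: A, B, C, D, E, G, H, J
Count = 8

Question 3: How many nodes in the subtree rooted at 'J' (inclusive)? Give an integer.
Subtree rooted at J contains: C, J
Count = 2

Answer: 2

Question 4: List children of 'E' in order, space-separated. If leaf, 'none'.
Node E's children (from adjacency): D, G

Answer: D G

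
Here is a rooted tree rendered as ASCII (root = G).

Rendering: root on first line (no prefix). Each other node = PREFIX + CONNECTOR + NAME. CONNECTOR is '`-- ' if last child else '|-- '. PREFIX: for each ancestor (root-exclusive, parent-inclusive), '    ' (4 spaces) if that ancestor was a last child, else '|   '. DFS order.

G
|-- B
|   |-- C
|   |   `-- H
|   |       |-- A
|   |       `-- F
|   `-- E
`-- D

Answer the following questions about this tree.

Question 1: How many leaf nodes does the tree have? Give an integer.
Answer: 4

Derivation:
Leaves (nodes with no children): A, D, E, F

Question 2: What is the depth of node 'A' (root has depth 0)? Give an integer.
Path from root to A: G -> B -> C -> H -> A
Depth = number of edges = 4

Answer: 4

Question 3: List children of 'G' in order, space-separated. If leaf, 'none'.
Node G's children (from adjacency): B, D

Answer: B D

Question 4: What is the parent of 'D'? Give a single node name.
Scan adjacency: D appears as child of G

Answer: G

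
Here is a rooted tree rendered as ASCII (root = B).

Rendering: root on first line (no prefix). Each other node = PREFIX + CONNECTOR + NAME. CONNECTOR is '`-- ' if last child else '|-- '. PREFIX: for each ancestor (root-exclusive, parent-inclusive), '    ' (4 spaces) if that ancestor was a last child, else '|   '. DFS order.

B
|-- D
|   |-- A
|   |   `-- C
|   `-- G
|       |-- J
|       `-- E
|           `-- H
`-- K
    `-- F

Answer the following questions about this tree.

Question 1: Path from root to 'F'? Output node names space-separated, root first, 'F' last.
Answer: B K F

Derivation:
Walk down from root: B -> K -> F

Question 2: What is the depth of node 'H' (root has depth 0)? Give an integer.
Path from root to H: B -> D -> G -> E -> H
Depth = number of edges = 4

Answer: 4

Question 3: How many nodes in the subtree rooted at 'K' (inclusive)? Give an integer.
Subtree rooted at K contains: F, K
Count = 2

Answer: 2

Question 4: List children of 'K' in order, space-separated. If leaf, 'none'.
Answer: F

Derivation:
Node K's children (from adjacency): F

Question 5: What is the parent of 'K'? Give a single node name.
Scan adjacency: K appears as child of B

Answer: B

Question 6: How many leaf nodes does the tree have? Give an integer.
Answer: 4

Derivation:
Leaves (nodes with no children): C, F, H, J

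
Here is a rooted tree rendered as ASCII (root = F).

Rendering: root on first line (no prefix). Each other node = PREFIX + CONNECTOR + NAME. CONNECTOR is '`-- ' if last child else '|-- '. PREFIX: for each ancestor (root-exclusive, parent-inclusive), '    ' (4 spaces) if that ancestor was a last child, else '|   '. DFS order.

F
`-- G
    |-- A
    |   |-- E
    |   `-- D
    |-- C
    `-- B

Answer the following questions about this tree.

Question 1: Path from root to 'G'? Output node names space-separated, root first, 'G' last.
Walk down from root: F -> G

Answer: F G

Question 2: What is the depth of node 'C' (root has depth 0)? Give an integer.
Path from root to C: F -> G -> C
Depth = number of edges = 2

Answer: 2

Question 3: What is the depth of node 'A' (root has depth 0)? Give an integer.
Path from root to A: F -> G -> A
Depth = number of edges = 2

Answer: 2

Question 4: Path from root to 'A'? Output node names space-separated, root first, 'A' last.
Answer: F G A

Derivation:
Walk down from root: F -> G -> A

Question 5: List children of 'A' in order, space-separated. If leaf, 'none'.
Node A's children (from adjacency): E, D

Answer: E D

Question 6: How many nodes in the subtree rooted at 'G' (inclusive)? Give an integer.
Subtree rooted at G contains: A, B, C, D, E, G
Count = 6

Answer: 6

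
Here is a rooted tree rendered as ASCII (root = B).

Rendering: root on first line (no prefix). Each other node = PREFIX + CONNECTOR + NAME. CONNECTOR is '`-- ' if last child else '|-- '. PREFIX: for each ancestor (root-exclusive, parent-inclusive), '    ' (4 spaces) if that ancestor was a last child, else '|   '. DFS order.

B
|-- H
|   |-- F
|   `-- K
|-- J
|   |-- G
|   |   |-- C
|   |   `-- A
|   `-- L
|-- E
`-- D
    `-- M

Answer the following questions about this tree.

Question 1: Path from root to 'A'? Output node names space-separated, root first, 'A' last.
Answer: B J G A

Derivation:
Walk down from root: B -> J -> G -> A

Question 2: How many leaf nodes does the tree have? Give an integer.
Answer: 7

Derivation:
Leaves (nodes with no children): A, C, E, F, K, L, M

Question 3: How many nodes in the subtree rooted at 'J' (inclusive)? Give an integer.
Subtree rooted at J contains: A, C, G, J, L
Count = 5

Answer: 5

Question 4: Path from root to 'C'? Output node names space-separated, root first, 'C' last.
Walk down from root: B -> J -> G -> C

Answer: B J G C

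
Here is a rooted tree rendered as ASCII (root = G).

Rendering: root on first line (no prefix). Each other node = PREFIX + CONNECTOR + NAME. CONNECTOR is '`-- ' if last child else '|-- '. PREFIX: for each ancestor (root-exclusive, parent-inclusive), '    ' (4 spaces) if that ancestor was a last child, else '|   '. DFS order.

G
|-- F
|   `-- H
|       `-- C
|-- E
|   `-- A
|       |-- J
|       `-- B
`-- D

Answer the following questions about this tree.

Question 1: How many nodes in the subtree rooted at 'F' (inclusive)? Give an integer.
Subtree rooted at F contains: C, F, H
Count = 3

Answer: 3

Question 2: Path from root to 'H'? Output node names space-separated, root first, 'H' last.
Answer: G F H

Derivation:
Walk down from root: G -> F -> H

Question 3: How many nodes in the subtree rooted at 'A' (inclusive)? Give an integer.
Answer: 3

Derivation:
Subtree rooted at A contains: A, B, J
Count = 3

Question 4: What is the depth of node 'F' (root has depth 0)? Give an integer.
Path from root to F: G -> F
Depth = number of edges = 1

Answer: 1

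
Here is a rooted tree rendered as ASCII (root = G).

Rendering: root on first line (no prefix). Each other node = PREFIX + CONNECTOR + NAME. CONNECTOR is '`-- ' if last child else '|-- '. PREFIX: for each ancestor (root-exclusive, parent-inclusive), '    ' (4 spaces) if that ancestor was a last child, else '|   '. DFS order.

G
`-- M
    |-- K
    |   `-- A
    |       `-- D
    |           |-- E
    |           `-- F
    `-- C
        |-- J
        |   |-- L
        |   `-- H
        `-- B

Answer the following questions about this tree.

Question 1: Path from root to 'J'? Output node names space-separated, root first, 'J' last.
Walk down from root: G -> M -> C -> J

Answer: G M C J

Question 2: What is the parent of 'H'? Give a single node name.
Answer: J

Derivation:
Scan adjacency: H appears as child of J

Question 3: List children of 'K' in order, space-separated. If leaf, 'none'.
Answer: A

Derivation:
Node K's children (from adjacency): A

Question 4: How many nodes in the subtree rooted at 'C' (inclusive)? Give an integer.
Answer: 5

Derivation:
Subtree rooted at C contains: B, C, H, J, L
Count = 5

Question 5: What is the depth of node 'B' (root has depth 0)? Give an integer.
Path from root to B: G -> M -> C -> B
Depth = number of edges = 3

Answer: 3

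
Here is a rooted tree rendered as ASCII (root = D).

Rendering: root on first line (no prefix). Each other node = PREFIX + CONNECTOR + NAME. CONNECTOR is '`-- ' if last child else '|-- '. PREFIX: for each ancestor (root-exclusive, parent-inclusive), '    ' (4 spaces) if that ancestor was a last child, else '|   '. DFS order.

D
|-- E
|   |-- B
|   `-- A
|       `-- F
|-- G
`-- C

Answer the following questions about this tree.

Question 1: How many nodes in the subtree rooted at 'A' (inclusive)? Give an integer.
Subtree rooted at A contains: A, F
Count = 2

Answer: 2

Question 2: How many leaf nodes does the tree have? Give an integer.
Answer: 4

Derivation:
Leaves (nodes with no children): B, C, F, G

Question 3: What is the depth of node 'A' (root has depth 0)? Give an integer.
Answer: 2

Derivation:
Path from root to A: D -> E -> A
Depth = number of edges = 2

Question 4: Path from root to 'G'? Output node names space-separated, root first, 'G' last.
Walk down from root: D -> G

Answer: D G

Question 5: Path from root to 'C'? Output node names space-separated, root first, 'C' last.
Walk down from root: D -> C

Answer: D C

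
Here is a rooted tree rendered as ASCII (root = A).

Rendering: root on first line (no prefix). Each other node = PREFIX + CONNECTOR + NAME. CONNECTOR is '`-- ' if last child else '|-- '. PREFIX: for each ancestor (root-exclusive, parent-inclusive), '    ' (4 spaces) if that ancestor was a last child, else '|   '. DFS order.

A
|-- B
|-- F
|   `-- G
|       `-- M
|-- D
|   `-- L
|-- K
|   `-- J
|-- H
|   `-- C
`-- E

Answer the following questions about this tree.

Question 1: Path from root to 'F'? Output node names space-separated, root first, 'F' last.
Answer: A F

Derivation:
Walk down from root: A -> F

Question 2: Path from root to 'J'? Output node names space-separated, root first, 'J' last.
Walk down from root: A -> K -> J

Answer: A K J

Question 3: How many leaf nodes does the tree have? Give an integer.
Answer: 6

Derivation:
Leaves (nodes with no children): B, C, E, J, L, M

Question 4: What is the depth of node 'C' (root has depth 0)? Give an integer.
Answer: 2

Derivation:
Path from root to C: A -> H -> C
Depth = number of edges = 2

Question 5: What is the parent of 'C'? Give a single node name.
Answer: H

Derivation:
Scan adjacency: C appears as child of H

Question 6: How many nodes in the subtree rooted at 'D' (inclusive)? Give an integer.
Subtree rooted at D contains: D, L
Count = 2

Answer: 2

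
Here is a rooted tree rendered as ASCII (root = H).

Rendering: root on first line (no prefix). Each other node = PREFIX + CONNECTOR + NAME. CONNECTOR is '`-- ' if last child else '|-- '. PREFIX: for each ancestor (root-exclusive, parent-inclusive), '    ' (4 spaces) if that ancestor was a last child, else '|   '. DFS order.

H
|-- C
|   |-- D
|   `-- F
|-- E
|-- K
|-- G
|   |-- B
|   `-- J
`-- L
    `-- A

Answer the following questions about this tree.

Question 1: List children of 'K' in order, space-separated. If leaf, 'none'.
Node K's children (from adjacency): (leaf)

Answer: none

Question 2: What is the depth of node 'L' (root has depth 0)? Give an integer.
Path from root to L: H -> L
Depth = number of edges = 1

Answer: 1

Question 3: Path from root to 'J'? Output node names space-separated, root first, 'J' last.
Walk down from root: H -> G -> J

Answer: H G J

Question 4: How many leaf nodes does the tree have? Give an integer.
Leaves (nodes with no children): A, B, D, E, F, J, K

Answer: 7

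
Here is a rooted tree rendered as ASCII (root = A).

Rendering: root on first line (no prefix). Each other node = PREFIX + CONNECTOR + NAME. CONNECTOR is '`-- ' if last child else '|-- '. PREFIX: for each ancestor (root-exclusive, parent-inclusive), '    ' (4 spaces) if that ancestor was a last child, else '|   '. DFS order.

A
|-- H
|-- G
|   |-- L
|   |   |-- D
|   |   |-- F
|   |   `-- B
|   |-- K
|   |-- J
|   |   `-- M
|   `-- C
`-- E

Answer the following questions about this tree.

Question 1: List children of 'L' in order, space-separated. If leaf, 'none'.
Answer: D F B

Derivation:
Node L's children (from adjacency): D, F, B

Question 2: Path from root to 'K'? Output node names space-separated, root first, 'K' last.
Walk down from root: A -> G -> K

Answer: A G K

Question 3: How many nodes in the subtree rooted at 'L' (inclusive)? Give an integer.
Subtree rooted at L contains: B, D, F, L
Count = 4

Answer: 4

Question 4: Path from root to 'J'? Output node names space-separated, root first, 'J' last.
Answer: A G J

Derivation:
Walk down from root: A -> G -> J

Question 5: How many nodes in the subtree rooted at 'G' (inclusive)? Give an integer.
Answer: 9

Derivation:
Subtree rooted at G contains: B, C, D, F, G, J, K, L, M
Count = 9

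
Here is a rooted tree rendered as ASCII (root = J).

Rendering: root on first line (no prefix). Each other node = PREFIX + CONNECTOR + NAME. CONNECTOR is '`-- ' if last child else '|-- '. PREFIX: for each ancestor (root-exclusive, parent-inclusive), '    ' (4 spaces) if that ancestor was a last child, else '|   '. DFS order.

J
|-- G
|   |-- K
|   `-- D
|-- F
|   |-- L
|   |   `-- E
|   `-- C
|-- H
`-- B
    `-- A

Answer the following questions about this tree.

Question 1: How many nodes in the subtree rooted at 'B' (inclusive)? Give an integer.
Subtree rooted at B contains: A, B
Count = 2

Answer: 2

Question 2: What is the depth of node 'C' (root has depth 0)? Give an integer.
Path from root to C: J -> F -> C
Depth = number of edges = 2

Answer: 2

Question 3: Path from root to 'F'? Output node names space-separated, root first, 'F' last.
Walk down from root: J -> F

Answer: J F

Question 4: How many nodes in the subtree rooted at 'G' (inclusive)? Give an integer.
Subtree rooted at G contains: D, G, K
Count = 3

Answer: 3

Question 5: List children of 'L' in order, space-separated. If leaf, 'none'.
Node L's children (from adjacency): E

Answer: E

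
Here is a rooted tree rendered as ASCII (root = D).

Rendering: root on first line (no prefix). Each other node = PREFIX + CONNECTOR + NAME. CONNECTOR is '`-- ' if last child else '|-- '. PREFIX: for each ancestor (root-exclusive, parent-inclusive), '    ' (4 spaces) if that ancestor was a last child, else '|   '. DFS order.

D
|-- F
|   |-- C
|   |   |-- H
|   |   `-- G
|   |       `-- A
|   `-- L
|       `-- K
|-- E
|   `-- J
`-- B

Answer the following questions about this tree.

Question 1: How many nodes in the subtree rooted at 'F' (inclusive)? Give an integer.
Subtree rooted at F contains: A, C, F, G, H, K, L
Count = 7

Answer: 7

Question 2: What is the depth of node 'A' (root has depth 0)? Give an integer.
Path from root to A: D -> F -> C -> G -> A
Depth = number of edges = 4

Answer: 4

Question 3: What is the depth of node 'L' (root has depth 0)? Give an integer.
Answer: 2

Derivation:
Path from root to L: D -> F -> L
Depth = number of edges = 2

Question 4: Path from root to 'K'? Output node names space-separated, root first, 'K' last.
Walk down from root: D -> F -> L -> K

Answer: D F L K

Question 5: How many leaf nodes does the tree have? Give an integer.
Answer: 5

Derivation:
Leaves (nodes with no children): A, B, H, J, K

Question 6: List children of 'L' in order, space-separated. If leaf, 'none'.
Answer: K

Derivation:
Node L's children (from adjacency): K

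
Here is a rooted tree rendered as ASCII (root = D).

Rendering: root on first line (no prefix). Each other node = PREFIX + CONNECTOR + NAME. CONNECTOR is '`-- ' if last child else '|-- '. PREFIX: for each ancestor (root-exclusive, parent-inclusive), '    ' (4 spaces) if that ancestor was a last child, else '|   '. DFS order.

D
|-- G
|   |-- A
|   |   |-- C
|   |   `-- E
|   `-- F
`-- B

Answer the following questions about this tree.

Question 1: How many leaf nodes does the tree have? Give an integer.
Answer: 4

Derivation:
Leaves (nodes with no children): B, C, E, F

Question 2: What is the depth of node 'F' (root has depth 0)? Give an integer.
Path from root to F: D -> G -> F
Depth = number of edges = 2

Answer: 2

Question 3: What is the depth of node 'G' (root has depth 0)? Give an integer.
Path from root to G: D -> G
Depth = number of edges = 1

Answer: 1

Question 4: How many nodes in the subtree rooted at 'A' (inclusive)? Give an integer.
Answer: 3

Derivation:
Subtree rooted at A contains: A, C, E
Count = 3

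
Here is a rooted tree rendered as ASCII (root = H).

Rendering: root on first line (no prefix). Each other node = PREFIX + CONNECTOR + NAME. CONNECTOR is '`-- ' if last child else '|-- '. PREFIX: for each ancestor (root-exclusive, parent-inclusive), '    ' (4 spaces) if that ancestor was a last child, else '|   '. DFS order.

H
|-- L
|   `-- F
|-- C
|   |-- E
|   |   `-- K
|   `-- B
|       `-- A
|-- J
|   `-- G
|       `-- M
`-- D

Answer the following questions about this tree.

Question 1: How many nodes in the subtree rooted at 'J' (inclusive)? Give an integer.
Subtree rooted at J contains: G, J, M
Count = 3

Answer: 3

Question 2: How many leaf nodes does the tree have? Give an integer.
Answer: 5

Derivation:
Leaves (nodes with no children): A, D, F, K, M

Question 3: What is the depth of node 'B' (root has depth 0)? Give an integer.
Path from root to B: H -> C -> B
Depth = number of edges = 2

Answer: 2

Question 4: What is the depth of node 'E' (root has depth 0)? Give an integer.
Answer: 2

Derivation:
Path from root to E: H -> C -> E
Depth = number of edges = 2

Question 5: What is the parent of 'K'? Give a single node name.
Answer: E

Derivation:
Scan adjacency: K appears as child of E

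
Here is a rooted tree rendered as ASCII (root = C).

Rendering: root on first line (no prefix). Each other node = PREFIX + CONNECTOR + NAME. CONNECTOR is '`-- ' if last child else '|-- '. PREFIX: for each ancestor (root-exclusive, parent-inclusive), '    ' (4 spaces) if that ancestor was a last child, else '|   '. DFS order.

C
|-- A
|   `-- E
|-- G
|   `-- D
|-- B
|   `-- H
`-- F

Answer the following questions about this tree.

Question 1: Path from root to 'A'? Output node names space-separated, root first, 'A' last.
Answer: C A

Derivation:
Walk down from root: C -> A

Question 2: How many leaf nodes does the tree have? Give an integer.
Answer: 4

Derivation:
Leaves (nodes with no children): D, E, F, H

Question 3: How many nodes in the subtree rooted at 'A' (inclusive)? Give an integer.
Answer: 2

Derivation:
Subtree rooted at A contains: A, E
Count = 2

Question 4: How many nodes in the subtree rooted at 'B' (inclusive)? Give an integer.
Answer: 2

Derivation:
Subtree rooted at B contains: B, H
Count = 2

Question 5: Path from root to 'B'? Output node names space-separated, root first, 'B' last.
Answer: C B

Derivation:
Walk down from root: C -> B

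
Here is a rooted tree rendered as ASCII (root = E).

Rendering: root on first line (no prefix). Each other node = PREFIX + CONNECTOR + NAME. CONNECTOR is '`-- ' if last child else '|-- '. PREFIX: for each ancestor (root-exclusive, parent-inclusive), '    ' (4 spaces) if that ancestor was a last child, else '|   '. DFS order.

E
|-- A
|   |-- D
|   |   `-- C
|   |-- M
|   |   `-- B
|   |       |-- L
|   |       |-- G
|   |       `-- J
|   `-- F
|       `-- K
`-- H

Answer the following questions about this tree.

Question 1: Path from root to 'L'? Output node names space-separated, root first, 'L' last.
Walk down from root: E -> A -> M -> B -> L

Answer: E A M B L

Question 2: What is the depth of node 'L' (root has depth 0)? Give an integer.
Path from root to L: E -> A -> M -> B -> L
Depth = number of edges = 4

Answer: 4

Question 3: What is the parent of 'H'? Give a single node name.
Answer: E

Derivation:
Scan adjacency: H appears as child of E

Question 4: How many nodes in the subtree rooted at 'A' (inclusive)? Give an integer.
Answer: 10

Derivation:
Subtree rooted at A contains: A, B, C, D, F, G, J, K, L, M
Count = 10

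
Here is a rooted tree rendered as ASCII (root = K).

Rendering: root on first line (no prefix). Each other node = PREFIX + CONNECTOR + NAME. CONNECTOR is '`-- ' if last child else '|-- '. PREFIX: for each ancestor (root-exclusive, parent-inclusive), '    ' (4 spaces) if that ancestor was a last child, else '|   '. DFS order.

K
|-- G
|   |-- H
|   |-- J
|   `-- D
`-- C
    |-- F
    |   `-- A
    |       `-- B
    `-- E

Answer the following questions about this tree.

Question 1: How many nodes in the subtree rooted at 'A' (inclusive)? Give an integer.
Subtree rooted at A contains: A, B
Count = 2

Answer: 2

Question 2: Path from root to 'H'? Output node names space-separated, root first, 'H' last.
Walk down from root: K -> G -> H

Answer: K G H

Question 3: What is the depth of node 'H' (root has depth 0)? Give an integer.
Path from root to H: K -> G -> H
Depth = number of edges = 2

Answer: 2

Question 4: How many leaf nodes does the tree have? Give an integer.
Answer: 5

Derivation:
Leaves (nodes with no children): B, D, E, H, J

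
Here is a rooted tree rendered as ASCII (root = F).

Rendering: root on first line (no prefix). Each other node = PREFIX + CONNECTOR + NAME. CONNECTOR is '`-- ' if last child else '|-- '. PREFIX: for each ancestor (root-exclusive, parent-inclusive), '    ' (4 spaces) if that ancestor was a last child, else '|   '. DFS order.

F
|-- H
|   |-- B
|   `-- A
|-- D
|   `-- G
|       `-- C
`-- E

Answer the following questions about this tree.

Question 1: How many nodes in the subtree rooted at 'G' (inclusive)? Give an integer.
Answer: 2

Derivation:
Subtree rooted at G contains: C, G
Count = 2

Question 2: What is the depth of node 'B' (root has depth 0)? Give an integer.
Answer: 2

Derivation:
Path from root to B: F -> H -> B
Depth = number of edges = 2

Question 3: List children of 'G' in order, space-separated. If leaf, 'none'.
Answer: C

Derivation:
Node G's children (from adjacency): C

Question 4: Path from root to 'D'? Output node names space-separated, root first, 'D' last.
Answer: F D

Derivation:
Walk down from root: F -> D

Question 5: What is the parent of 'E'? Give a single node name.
Answer: F

Derivation:
Scan adjacency: E appears as child of F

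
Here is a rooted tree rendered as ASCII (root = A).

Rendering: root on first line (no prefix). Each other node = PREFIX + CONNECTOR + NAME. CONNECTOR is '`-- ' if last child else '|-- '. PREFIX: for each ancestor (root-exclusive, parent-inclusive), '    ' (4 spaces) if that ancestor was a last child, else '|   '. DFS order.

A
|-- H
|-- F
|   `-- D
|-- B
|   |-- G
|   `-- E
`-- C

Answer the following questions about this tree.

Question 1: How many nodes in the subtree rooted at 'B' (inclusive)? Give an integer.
Answer: 3

Derivation:
Subtree rooted at B contains: B, E, G
Count = 3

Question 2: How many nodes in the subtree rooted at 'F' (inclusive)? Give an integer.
Subtree rooted at F contains: D, F
Count = 2

Answer: 2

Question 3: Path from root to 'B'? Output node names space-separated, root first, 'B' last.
Answer: A B

Derivation:
Walk down from root: A -> B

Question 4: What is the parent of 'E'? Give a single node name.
Answer: B

Derivation:
Scan adjacency: E appears as child of B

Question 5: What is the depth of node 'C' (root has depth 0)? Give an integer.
Path from root to C: A -> C
Depth = number of edges = 1

Answer: 1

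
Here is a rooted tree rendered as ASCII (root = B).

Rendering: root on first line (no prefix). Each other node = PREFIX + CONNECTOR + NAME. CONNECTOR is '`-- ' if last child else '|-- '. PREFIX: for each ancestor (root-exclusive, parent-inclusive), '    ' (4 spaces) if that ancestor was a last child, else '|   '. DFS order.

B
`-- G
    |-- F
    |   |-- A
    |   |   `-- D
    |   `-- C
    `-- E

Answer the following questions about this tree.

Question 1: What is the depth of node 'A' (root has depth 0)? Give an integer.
Path from root to A: B -> G -> F -> A
Depth = number of edges = 3

Answer: 3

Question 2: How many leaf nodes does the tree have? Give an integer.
Answer: 3

Derivation:
Leaves (nodes with no children): C, D, E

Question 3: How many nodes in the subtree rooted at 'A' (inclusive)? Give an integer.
Subtree rooted at A contains: A, D
Count = 2

Answer: 2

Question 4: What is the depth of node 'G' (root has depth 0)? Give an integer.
Path from root to G: B -> G
Depth = number of edges = 1

Answer: 1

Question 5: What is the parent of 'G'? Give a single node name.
Answer: B

Derivation:
Scan adjacency: G appears as child of B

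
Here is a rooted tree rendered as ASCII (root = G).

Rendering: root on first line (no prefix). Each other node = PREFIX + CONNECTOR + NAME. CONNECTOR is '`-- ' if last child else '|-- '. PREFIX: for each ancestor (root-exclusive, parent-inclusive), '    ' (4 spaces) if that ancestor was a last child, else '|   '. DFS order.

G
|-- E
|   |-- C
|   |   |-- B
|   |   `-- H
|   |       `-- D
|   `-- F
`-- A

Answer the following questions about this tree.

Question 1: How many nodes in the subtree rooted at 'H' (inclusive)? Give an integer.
Subtree rooted at H contains: D, H
Count = 2

Answer: 2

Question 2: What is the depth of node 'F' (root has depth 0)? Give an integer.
Path from root to F: G -> E -> F
Depth = number of edges = 2

Answer: 2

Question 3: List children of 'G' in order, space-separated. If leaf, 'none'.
Node G's children (from adjacency): E, A

Answer: E A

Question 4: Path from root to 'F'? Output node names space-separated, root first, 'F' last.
Walk down from root: G -> E -> F

Answer: G E F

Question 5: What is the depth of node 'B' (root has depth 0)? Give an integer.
Path from root to B: G -> E -> C -> B
Depth = number of edges = 3

Answer: 3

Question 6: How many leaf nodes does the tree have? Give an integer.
Answer: 4

Derivation:
Leaves (nodes with no children): A, B, D, F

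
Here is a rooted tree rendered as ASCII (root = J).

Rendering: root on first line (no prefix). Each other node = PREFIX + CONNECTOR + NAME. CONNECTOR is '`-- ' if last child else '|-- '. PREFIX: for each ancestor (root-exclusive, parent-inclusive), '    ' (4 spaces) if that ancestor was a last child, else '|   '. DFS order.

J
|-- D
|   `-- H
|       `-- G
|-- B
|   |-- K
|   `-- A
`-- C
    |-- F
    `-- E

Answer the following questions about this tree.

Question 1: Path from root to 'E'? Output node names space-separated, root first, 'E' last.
Walk down from root: J -> C -> E

Answer: J C E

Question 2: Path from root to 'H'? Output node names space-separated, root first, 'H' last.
Answer: J D H

Derivation:
Walk down from root: J -> D -> H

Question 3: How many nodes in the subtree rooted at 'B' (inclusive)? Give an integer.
Subtree rooted at B contains: A, B, K
Count = 3

Answer: 3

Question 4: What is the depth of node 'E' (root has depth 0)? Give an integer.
Answer: 2

Derivation:
Path from root to E: J -> C -> E
Depth = number of edges = 2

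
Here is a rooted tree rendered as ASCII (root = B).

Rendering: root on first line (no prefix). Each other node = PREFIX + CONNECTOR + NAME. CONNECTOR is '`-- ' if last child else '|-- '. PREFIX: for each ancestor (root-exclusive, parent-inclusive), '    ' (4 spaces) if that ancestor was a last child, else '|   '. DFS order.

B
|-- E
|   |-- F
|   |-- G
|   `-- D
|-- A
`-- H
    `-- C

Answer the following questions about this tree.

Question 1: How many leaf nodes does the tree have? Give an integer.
Leaves (nodes with no children): A, C, D, F, G

Answer: 5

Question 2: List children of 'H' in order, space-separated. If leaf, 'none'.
Node H's children (from adjacency): C

Answer: C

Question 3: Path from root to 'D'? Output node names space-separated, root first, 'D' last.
Answer: B E D

Derivation:
Walk down from root: B -> E -> D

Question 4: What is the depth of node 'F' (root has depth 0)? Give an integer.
Path from root to F: B -> E -> F
Depth = number of edges = 2

Answer: 2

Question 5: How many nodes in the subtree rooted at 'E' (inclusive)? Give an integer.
Answer: 4

Derivation:
Subtree rooted at E contains: D, E, F, G
Count = 4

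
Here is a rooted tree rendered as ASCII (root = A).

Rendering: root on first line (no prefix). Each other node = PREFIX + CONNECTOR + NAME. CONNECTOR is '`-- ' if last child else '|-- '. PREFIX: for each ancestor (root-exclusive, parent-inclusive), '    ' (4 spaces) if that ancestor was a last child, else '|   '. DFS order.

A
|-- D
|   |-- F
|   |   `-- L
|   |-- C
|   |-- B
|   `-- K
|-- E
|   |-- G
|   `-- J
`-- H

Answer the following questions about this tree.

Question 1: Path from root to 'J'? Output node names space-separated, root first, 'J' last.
Walk down from root: A -> E -> J

Answer: A E J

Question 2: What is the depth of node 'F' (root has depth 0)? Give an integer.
Path from root to F: A -> D -> F
Depth = number of edges = 2

Answer: 2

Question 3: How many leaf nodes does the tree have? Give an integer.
Answer: 7

Derivation:
Leaves (nodes with no children): B, C, G, H, J, K, L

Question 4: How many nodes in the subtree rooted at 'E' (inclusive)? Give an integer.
Subtree rooted at E contains: E, G, J
Count = 3

Answer: 3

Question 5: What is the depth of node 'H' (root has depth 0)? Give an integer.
Answer: 1

Derivation:
Path from root to H: A -> H
Depth = number of edges = 1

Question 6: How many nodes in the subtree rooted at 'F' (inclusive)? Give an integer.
Answer: 2

Derivation:
Subtree rooted at F contains: F, L
Count = 2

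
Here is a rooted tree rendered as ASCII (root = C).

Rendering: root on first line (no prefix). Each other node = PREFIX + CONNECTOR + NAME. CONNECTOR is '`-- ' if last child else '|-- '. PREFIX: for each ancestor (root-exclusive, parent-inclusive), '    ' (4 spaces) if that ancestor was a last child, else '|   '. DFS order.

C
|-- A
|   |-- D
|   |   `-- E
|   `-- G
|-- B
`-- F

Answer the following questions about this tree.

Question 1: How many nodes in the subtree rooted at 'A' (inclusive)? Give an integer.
Answer: 4

Derivation:
Subtree rooted at A contains: A, D, E, G
Count = 4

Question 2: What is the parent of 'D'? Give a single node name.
Scan adjacency: D appears as child of A

Answer: A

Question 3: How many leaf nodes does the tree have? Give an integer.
Leaves (nodes with no children): B, E, F, G

Answer: 4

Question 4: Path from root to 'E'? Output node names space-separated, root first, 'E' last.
Walk down from root: C -> A -> D -> E

Answer: C A D E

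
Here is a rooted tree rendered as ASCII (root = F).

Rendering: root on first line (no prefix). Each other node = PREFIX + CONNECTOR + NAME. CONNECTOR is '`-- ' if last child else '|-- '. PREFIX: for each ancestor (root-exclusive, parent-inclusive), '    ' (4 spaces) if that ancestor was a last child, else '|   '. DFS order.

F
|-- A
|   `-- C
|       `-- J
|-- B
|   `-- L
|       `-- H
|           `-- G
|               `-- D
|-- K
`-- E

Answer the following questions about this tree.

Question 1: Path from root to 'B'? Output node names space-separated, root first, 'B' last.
Answer: F B

Derivation:
Walk down from root: F -> B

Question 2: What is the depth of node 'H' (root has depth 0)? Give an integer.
Path from root to H: F -> B -> L -> H
Depth = number of edges = 3

Answer: 3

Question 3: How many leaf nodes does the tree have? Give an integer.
Answer: 4

Derivation:
Leaves (nodes with no children): D, E, J, K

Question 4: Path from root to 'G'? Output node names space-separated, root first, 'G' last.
Answer: F B L H G

Derivation:
Walk down from root: F -> B -> L -> H -> G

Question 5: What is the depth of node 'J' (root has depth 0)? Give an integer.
Path from root to J: F -> A -> C -> J
Depth = number of edges = 3

Answer: 3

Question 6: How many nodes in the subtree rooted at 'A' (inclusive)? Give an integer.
Answer: 3

Derivation:
Subtree rooted at A contains: A, C, J
Count = 3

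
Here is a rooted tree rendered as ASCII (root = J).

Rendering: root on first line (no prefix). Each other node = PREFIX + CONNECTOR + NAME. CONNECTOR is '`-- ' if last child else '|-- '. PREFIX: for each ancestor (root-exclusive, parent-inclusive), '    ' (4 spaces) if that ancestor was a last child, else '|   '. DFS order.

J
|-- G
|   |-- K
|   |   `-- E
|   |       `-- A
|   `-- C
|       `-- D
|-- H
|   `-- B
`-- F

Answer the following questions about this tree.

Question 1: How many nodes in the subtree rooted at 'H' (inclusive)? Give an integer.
Subtree rooted at H contains: B, H
Count = 2

Answer: 2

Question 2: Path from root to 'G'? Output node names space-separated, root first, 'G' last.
Walk down from root: J -> G

Answer: J G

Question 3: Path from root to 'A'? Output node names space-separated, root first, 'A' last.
Walk down from root: J -> G -> K -> E -> A

Answer: J G K E A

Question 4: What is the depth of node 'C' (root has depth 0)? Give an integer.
Path from root to C: J -> G -> C
Depth = number of edges = 2

Answer: 2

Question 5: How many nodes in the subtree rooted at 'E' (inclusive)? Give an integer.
Answer: 2

Derivation:
Subtree rooted at E contains: A, E
Count = 2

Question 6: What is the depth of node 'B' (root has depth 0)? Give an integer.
Answer: 2

Derivation:
Path from root to B: J -> H -> B
Depth = number of edges = 2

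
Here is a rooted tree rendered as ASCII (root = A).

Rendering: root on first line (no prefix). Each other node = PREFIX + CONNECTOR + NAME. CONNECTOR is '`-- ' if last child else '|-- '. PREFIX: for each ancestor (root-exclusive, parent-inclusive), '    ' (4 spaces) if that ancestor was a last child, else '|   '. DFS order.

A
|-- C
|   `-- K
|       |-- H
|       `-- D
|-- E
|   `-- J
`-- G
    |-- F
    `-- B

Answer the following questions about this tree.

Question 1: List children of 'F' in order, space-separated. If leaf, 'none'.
Node F's children (from adjacency): (leaf)

Answer: none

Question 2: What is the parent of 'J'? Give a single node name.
Answer: E

Derivation:
Scan adjacency: J appears as child of E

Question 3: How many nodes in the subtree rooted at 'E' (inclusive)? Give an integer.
Answer: 2

Derivation:
Subtree rooted at E contains: E, J
Count = 2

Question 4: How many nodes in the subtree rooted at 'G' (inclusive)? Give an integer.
Answer: 3

Derivation:
Subtree rooted at G contains: B, F, G
Count = 3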